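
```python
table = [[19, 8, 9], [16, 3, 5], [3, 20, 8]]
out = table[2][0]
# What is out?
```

table[2] = [3, 20, 8]. Taking column 0 of that row yields 3.

3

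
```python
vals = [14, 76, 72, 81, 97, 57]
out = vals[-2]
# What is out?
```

vals has length 6. Negative index -2 maps to positive index 6 + (-2) = 4. vals[4] = 97.

97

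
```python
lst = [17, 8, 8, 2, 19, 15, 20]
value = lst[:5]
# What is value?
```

lst has length 7. The slice lst[:5] selects indices [0, 1, 2, 3, 4] (0->17, 1->8, 2->8, 3->2, 4->19), giving [17, 8, 8, 2, 19].

[17, 8, 8, 2, 19]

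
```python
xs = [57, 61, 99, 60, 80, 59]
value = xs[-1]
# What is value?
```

xs has length 6. Negative index -1 maps to positive index 6 + (-1) = 5. xs[5] = 59.

59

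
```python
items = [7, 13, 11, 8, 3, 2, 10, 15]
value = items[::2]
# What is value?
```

items has length 8. The slice items[::2] selects indices [0, 2, 4, 6] (0->7, 2->11, 4->3, 6->10), giving [7, 11, 3, 10].

[7, 11, 3, 10]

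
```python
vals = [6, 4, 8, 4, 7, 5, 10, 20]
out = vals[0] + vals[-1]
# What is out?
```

vals has length 8. vals[0] = 6.
vals has length 8. Negative index -1 maps to positive index 8 + (-1) = 7. vals[7] = 20.
Sum: 6 + 20 = 26.

26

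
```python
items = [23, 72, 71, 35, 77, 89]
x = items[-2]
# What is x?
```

items has length 6. Negative index -2 maps to positive index 6 + (-2) = 4. items[4] = 77.

77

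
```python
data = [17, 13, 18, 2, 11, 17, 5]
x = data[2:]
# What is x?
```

data has length 7. The slice data[2:] selects indices [2, 3, 4, 5, 6] (2->18, 3->2, 4->11, 5->17, 6->5), giving [18, 2, 11, 17, 5].

[18, 2, 11, 17, 5]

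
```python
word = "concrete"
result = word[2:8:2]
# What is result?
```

word has length 8. The slice word[2:8:2] selects indices [2, 4, 6] (2->'n', 4->'r', 6->'t'), giving 'nrt'.

'nrt'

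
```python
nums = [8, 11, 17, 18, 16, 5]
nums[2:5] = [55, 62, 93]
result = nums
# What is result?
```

nums starts as [8, 11, 17, 18, 16, 5] (length 6). The slice nums[2:5] covers indices [2, 3, 4] with values [17, 18, 16]. Replacing that slice with [55, 62, 93] (same length) produces [8, 11, 55, 62, 93, 5].

[8, 11, 55, 62, 93, 5]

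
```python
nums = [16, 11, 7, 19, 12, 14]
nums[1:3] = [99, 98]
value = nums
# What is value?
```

nums starts as [16, 11, 7, 19, 12, 14] (length 6). The slice nums[1:3] covers indices [1, 2] with values [11, 7]. Replacing that slice with [99, 98] (same length) produces [16, 99, 98, 19, 12, 14].

[16, 99, 98, 19, 12, 14]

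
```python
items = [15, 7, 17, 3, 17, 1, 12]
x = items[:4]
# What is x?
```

items has length 7. The slice items[:4] selects indices [0, 1, 2, 3] (0->15, 1->7, 2->17, 3->3), giving [15, 7, 17, 3].

[15, 7, 17, 3]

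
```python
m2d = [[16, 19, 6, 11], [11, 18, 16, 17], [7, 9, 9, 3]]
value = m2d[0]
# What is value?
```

m2d has 3 rows. Row 0 is [16, 19, 6, 11].

[16, 19, 6, 11]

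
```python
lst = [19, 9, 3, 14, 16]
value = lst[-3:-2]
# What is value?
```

lst has length 5. The slice lst[-3:-2] selects indices [2] (2->3), giving [3].

[3]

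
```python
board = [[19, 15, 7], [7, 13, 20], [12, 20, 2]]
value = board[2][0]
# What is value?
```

board[2] = [12, 20, 2]. Taking column 0 of that row yields 12.

12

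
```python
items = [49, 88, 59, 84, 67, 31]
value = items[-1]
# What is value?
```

items has length 6. Negative index -1 maps to positive index 6 + (-1) = 5. items[5] = 31.

31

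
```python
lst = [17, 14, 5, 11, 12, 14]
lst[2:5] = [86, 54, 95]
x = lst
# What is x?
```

lst starts as [17, 14, 5, 11, 12, 14] (length 6). The slice lst[2:5] covers indices [2, 3, 4] with values [5, 11, 12]. Replacing that slice with [86, 54, 95] (same length) produces [17, 14, 86, 54, 95, 14].

[17, 14, 86, 54, 95, 14]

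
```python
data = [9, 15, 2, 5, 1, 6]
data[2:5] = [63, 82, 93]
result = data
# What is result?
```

data starts as [9, 15, 2, 5, 1, 6] (length 6). The slice data[2:5] covers indices [2, 3, 4] with values [2, 5, 1]. Replacing that slice with [63, 82, 93] (same length) produces [9, 15, 63, 82, 93, 6].

[9, 15, 63, 82, 93, 6]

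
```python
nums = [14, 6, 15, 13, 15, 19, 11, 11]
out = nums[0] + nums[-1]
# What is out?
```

nums has length 8. nums[0] = 14.
nums has length 8. Negative index -1 maps to positive index 8 + (-1) = 7. nums[7] = 11.
Sum: 14 + 11 = 25.

25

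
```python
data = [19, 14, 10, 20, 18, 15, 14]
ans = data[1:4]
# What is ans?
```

data has length 7. The slice data[1:4] selects indices [1, 2, 3] (1->14, 2->10, 3->20), giving [14, 10, 20].

[14, 10, 20]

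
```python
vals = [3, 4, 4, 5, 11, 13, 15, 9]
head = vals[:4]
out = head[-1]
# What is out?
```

vals has length 8. The slice vals[:4] selects indices [0, 1, 2, 3] (0->3, 1->4, 2->4, 3->5), giving [3, 4, 4, 5]. So head = [3, 4, 4, 5]. Then head[-1] = 5.

5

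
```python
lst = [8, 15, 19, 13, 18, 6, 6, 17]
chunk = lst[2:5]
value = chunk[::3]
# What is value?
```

lst has length 8. The slice lst[2:5] selects indices [2, 3, 4] (2->19, 3->13, 4->18), giving [19, 13, 18]. So chunk = [19, 13, 18]. chunk has length 3. The slice chunk[::3] selects indices [0] (0->19), giving [19].

[19]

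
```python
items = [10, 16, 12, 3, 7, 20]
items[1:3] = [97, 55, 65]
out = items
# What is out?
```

items starts as [10, 16, 12, 3, 7, 20] (length 6). The slice items[1:3] covers indices [1, 2] with values [16, 12]. Replacing that slice with [97, 55, 65] (different length) produces [10, 97, 55, 65, 3, 7, 20].

[10, 97, 55, 65, 3, 7, 20]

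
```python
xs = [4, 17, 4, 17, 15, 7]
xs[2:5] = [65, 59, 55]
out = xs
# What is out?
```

xs starts as [4, 17, 4, 17, 15, 7] (length 6). The slice xs[2:5] covers indices [2, 3, 4] with values [4, 17, 15]. Replacing that slice with [65, 59, 55] (same length) produces [4, 17, 65, 59, 55, 7].

[4, 17, 65, 59, 55, 7]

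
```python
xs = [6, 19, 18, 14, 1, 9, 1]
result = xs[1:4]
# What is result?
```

xs has length 7. The slice xs[1:4] selects indices [1, 2, 3] (1->19, 2->18, 3->14), giving [19, 18, 14].

[19, 18, 14]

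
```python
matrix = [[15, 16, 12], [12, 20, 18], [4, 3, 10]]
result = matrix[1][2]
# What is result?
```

matrix[1] = [12, 20, 18]. Taking column 2 of that row yields 18.

18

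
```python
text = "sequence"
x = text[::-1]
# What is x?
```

text has length 8. The slice text[::-1] selects indices [7, 6, 5, 4, 3, 2, 1, 0] (7->'e', 6->'c', 5->'n', 4->'e', 3->'u', 2->'q', 1->'e', 0->'s'), giving 'ecneuqes'.

'ecneuqes'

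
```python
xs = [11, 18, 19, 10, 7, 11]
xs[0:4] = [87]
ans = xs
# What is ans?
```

xs starts as [11, 18, 19, 10, 7, 11] (length 6). The slice xs[0:4] covers indices [0, 1, 2, 3] with values [11, 18, 19, 10]. Replacing that slice with [87] (different length) produces [87, 7, 11].

[87, 7, 11]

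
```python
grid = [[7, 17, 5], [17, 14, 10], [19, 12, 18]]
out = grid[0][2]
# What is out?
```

grid[0] = [7, 17, 5]. Taking column 2 of that row yields 5.

5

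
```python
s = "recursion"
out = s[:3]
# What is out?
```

s has length 9. The slice s[:3] selects indices [0, 1, 2] (0->'r', 1->'e', 2->'c'), giving 'rec'.

'rec'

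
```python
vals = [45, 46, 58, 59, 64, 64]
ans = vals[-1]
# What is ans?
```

vals has length 6. Negative index -1 maps to positive index 6 + (-1) = 5. vals[5] = 64.

64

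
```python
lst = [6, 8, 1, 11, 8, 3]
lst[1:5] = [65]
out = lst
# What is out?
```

lst starts as [6, 8, 1, 11, 8, 3] (length 6). The slice lst[1:5] covers indices [1, 2, 3, 4] with values [8, 1, 11, 8]. Replacing that slice with [65] (different length) produces [6, 65, 3].

[6, 65, 3]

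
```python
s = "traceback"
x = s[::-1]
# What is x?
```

s has length 9. The slice s[::-1] selects indices [8, 7, 6, 5, 4, 3, 2, 1, 0] (8->'k', 7->'c', 6->'a', 5->'b', 4->'e', 3->'c', 2->'a', 1->'r', 0->'t'), giving 'kcabecart'.

'kcabecart'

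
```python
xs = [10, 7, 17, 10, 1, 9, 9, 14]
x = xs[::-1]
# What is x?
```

xs has length 8. The slice xs[::-1] selects indices [7, 6, 5, 4, 3, 2, 1, 0] (7->14, 6->9, 5->9, 4->1, 3->10, 2->17, 1->7, 0->10), giving [14, 9, 9, 1, 10, 17, 7, 10].

[14, 9, 9, 1, 10, 17, 7, 10]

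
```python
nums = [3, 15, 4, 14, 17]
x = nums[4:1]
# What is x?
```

nums has length 5. The slice nums[4:1] resolves to an empty index range, so the result is [].

[]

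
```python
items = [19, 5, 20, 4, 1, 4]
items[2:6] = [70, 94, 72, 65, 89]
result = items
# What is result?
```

items starts as [19, 5, 20, 4, 1, 4] (length 6). The slice items[2:6] covers indices [2, 3, 4, 5] with values [20, 4, 1, 4]. Replacing that slice with [70, 94, 72, 65, 89] (different length) produces [19, 5, 70, 94, 72, 65, 89].

[19, 5, 70, 94, 72, 65, 89]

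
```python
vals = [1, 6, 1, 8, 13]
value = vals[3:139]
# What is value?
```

vals has length 5. The slice vals[3:139] selects indices [3, 4] (3->8, 4->13), giving [8, 13].

[8, 13]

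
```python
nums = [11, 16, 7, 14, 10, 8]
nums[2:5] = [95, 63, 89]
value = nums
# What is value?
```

nums starts as [11, 16, 7, 14, 10, 8] (length 6). The slice nums[2:5] covers indices [2, 3, 4] with values [7, 14, 10]. Replacing that slice with [95, 63, 89] (same length) produces [11, 16, 95, 63, 89, 8].

[11, 16, 95, 63, 89, 8]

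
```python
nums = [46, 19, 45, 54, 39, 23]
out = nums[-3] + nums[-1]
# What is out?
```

nums has length 6. Negative index -3 maps to positive index 6 + (-3) = 3. nums[3] = 54.
nums has length 6. Negative index -1 maps to positive index 6 + (-1) = 5. nums[5] = 23.
Sum: 54 + 23 = 77.

77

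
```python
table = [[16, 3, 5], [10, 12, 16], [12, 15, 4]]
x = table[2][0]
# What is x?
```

table[2] = [12, 15, 4]. Taking column 0 of that row yields 12.

12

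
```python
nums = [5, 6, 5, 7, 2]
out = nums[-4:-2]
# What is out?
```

nums has length 5. The slice nums[-4:-2] selects indices [1, 2] (1->6, 2->5), giving [6, 5].

[6, 5]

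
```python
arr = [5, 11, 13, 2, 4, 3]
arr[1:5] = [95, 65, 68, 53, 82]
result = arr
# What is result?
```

arr starts as [5, 11, 13, 2, 4, 3] (length 6). The slice arr[1:5] covers indices [1, 2, 3, 4] with values [11, 13, 2, 4]. Replacing that slice with [95, 65, 68, 53, 82] (different length) produces [5, 95, 65, 68, 53, 82, 3].

[5, 95, 65, 68, 53, 82, 3]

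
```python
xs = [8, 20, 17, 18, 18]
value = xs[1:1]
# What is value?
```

xs has length 5. The slice xs[1:1] resolves to an empty index range, so the result is [].

[]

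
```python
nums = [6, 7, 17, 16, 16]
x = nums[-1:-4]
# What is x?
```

nums has length 5. The slice nums[-1:-4] resolves to an empty index range, so the result is [].

[]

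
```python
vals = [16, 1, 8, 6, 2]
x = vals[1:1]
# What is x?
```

vals has length 5. The slice vals[1:1] resolves to an empty index range, so the result is [].

[]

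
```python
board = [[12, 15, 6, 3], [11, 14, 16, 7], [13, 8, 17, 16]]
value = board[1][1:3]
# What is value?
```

board[1] = [11, 14, 16, 7]. board[1] has length 4. The slice board[1][1:3] selects indices [1, 2] (1->14, 2->16), giving [14, 16].

[14, 16]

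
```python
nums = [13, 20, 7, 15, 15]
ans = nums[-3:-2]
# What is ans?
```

nums has length 5. The slice nums[-3:-2] selects indices [2] (2->7), giving [7].

[7]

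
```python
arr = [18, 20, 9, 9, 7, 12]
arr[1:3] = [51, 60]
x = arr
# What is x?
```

arr starts as [18, 20, 9, 9, 7, 12] (length 6). The slice arr[1:3] covers indices [1, 2] with values [20, 9]. Replacing that slice with [51, 60] (same length) produces [18, 51, 60, 9, 7, 12].

[18, 51, 60, 9, 7, 12]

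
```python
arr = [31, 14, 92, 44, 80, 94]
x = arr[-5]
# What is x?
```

arr has length 6. Negative index -5 maps to positive index 6 + (-5) = 1. arr[1] = 14.

14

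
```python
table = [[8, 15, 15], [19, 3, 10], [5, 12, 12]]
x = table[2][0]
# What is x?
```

table[2] = [5, 12, 12]. Taking column 0 of that row yields 5.

5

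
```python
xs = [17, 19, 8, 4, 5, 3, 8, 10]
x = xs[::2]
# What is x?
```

xs has length 8. The slice xs[::2] selects indices [0, 2, 4, 6] (0->17, 2->8, 4->5, 6->8), giving [17, 8, 5, 8].

[17, 8, 5, 8]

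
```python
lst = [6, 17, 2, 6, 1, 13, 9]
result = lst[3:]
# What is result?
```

lst has length 7. The slice lst[3:] selects indices [3, 4, 5, 6] (3->6, 4->1, 5->13, 6->9), giving [6, 1, 13, 9].

[6, 1, 13, 9]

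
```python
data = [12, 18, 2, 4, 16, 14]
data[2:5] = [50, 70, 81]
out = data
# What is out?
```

data starts as [12, 18, 2, 4, 16, 14] (length 6). The slice data[2:5] covers indices [2, 3, 4] with values [2, 4, 16]. Replacing that slice with [50, 70, 81] (same length) produces [12, 18, 50, 70, 81, 14].

[12, 18, 50, 70, 81, 14]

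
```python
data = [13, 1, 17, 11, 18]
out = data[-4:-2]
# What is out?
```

data has length 5. The slice data[-4:-2] selects indices [1, 2] (1->1, 2->17), giving [1, 17].

[1, 17]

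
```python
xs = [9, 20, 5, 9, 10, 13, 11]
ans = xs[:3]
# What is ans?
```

xs has length 7. The slice xs[:3] selects indices [0, 1, 2] (0->9, 1->20, 2->5), giving [9, 20, 5].

[9, 20, 5]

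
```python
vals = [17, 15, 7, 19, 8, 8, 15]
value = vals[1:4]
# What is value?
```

vals has length 7. The slice vals[1:4] selects indices [1, 2, 3] (1->15, 2->7, 3->19), giving [15, 7, 19].

[15, 7, 19]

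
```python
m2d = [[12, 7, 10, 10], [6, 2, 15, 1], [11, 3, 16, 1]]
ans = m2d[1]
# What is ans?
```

m2d has 3 rows. Row 1 is [6, 2, 15, 1].

[6, 2, 15, 1]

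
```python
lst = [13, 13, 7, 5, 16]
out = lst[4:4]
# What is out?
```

lst has length 5. The slice lst[4:4] resolves to an empty index range, so the result is [].

[]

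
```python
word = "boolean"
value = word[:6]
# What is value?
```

word has length 7. The slice word[:6] selects indices [0, 1, 2, 3, 4, 5] (0->'b', 1->'o', 2->'o', 3->'l', 4->'e', 5->'a'), giving 'boolea'.

'boolea'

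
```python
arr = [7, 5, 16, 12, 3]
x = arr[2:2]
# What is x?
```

arr has length 5. The slice arr[2:2] resolves to an empty index range, so the result is [].

[]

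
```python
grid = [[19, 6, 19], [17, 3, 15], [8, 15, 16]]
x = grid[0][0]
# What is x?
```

grid[0] = [19, 6, 19]. Taking column 0 of that row yields 19.

19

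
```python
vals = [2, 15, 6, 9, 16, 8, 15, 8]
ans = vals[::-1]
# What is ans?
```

vals has length 8. The slice vals[::-1] selects indices [7, 6, 5, 4, 3, 2, 1, 0] (7->8, 6->15, 5->8, 4->16, 3->9, 2->6, 1->15, 0->2), giving [8, 15, 8, 16, 9, 6, 15, 2].

[8, 15, 8, 16, 9, 6, 15, 2]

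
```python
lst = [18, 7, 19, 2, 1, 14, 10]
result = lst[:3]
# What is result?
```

lst has length 7. The slice lst[:3] selects indices [0, 1, 2] (0->18, 1->7, 2->19), giving [18, 7, 19].

[18, 7, 19]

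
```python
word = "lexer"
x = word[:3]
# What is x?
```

word has length 5. The slice word[:3] selects indices [0, 1, 2] (0->'l', 1->'e', 2->'x'), giving 'lex'.

'lex'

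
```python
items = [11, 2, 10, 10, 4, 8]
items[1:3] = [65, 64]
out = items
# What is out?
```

items starts as [11, 2, 10, 10, 4, 8] (length 6). The slice items[1:3] covers indices [1, 2] with values [2, 10]. Replacing that slice with [65, 64] (same length) produces [11, 65, 64, 10, 4, 8].

[11, 65, 64, 10, 4, 8]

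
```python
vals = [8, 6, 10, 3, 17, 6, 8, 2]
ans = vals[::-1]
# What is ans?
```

vals has length 8. The slice vals[::-1] selects indices [7, 6, 5, 4, 3, 2, 1, 0] (7->2, 6->8, 5->6, 4->17, 3->3, 2->10, 1->6, 0->8), giving [2, 8, 6, 17, 3, 10, 6, 8].

[2, 8, 6, 17, 3, 10, 6, 8]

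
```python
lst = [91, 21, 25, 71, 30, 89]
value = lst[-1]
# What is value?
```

lst has length 6. Negative index -1 maps to positive index 6 + (-1) = 5. lst[5] = 89.

89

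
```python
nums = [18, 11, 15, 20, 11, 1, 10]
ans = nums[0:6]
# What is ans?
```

nums has length 7. The slice nums[0:6] selects indices [0, 1, 2, 3, 4, 5] (0->18, 1->11, 2->15, 3->20, 4->11, 5->1), giving [18, 11, 15, 20, 11, 1].

[18, 11, 15, 20, 11, 1]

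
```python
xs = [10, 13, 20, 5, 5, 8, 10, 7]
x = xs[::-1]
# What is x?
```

xs has length 8. The slice xs[::-1] selects indices [7, 6, 5, 4, 3, 2, 1, 0] (7->7, 6->10, 5->8, 4->5, 3->5, 2->20, 1->13, 0->10), giving [7, 10, 8, 5, 5, 20, 13, 10].

[7, 10, 8, 5, 5, 20, 13, 10]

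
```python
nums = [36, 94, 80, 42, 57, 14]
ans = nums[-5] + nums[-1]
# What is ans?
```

nums has length 6. Negative index -5 maps to positive index 6 + (-5) = 1. nums[1] = 94.
nums has length 6. Negative index -1 maps to positive index 6 + (-1) = 5. nums[5] = 14.
Sum: 94 + 14 = 108.

108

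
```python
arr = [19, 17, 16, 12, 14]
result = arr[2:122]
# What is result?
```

arr has length 5. The slice arr[2:122] selects indices [2, 3, 4] (2->16, 3->12, 4->14), giving [16, 12, 14].

[16, 12, 14]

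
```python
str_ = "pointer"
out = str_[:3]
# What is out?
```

str_ has length 7. The slice str_[:3] selects indices [0, 1, 2] (0->'p', 1->'o', 2->'i'), giving 'poi'.

'poi'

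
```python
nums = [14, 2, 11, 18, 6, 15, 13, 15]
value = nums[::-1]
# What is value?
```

nums has length 8. The slice nums[::-1] selects indices [7, 6, 5, 4, 3, 2, 1, 0] (7->15, 6->13, 5->15, 4->6, 3->18, 2->11, 1->2, 0->14), giving [15, 13, 15, 6, 18, 11, 2, 14].

[15, 13, 15, 6, 18, 11, 2, 14]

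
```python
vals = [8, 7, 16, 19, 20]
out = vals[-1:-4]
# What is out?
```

vals has length 5. The slice vals[-1:-4] resolves to an empty index range, so the result is [].

[]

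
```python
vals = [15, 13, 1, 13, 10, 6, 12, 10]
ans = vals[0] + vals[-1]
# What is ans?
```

vals has length 8. vals[0] = 15.
vals has length 8. Negative index -1 maps to positive index 8 + (-1) = 7. vals[7] = 10.
Sum: 15 + 10 = 25.

25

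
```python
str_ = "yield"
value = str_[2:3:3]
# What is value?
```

str_ has length 5. The slice str_[2:3:3] selects indices [2] (2->'e'), giving 'e'.

'e'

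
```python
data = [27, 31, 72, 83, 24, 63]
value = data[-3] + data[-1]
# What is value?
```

data has length 6. Negative index -3 maps to positive index 6 + (-3) = 3. data[3] = 83.
data has length 6. Negative index -1 maps to positive index 6 + (-1) = 5. data[5] = 63.
Sum: 83 + 63 = 146.

146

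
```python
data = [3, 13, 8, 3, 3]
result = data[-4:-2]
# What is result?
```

data has length 5. The slice data[-4:-2] selects indices [1, 2] (1->13, 2->8), giving [13, 8].

[13, 8]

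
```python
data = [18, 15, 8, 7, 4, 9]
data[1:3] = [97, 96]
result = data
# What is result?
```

data starts as [18, 15, 8, 7, 4, 9] (length 6). The slice data[1:3] covers indices [1, 2] with values [15, 8]. Replacing that slice with [97, 96] (same length) produces [18, 97, 96, 7, 4, 9].

[18, 97, 96, 7, 4, 9]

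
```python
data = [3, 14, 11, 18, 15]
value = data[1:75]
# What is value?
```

data has length 5. The slice data[1:75] selects indices [1, 2, 3, 4] (1->14, 2->11, 3->18, 4->15), giving [14, 11, 18, 15].

[14, 11, 18, 15]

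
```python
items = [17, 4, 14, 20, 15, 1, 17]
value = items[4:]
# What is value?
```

items has length 7. The slice items[4:] selects indices [4, 5, 6] (4->15, 5->1, 6->17), giving [15, 1, 17].

[15, 1, 17]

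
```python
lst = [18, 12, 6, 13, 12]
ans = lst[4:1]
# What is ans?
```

lst has length 5. The slice lst[4:1] resolves to an empty index range, so the result is [].

[]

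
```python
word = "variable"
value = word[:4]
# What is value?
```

word has length 8. The slice word[:4] selects indices [0, 1, 2, 3] (0->'v', 1->'a', 2->'r', 3->'i'), giving 'vari'.

'vari'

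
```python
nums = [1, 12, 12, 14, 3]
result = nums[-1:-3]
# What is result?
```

nums has length 5. The slice nums[-1:-3] resolves to an empty index range, so the result is [].

[]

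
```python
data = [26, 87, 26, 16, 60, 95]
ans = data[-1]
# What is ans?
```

data has length 6. Negative index -1 maps to positive index 6 + (-1) = 5. data[5] = 95.

95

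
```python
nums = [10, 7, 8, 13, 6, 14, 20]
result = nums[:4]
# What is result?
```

nums has length 7. The slice nums[:4] selects indices [0, 1, 2, 3] (0->10, 1->7, 2->8, 3->13), giving [10, 7, 8, 13].

[10, 7, 8, 13]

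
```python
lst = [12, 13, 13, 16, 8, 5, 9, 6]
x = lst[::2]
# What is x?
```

lst has length 8. The slice lst[::2] selects indices [0, 2, 4, 6] (0->12, 2->13, 4->8, 6->9), giving [12, 13, 8, 9].

[12, 13, 8, 9]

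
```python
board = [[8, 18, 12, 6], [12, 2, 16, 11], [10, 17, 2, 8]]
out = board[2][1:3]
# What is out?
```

board[2] = [10, 17, 2, 8]. board[2] has length 4. The slice board[2][1:3] selects indices [1, 2] (1->17, 2->2), giving [17, 2].

[17, 2]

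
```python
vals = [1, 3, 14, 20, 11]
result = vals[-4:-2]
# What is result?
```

vals has length 5. The slice vals[-4:-2] selects indices [1, 2] (1->3, 2->14), giving [3, 14].

[3, 14]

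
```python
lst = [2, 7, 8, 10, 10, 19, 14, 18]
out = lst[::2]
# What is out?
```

lst has length 8. The slice lst[::2] selects indices [0, 2, 4, 6] (0->2, 2->8, 4->10, 6->14), giving [2, 8, 10, 14].

[2, 8, 10, 14]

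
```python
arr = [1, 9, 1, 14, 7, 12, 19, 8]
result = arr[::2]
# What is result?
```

arr has length 8. The slice arr[::2] selects indices [0, 2, 4, 6] (0->1, 2->1, 4->7, 6->19), giving [1, 1, 7, 19].

[1, 1, 7, 19]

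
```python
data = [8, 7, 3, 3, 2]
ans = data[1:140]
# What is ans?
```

data has length 5. The slice data[1:140] selects indices [1, 2, 3, 4] (1->7, 2->3, 3->3, 4->2), giving [7, 3, 3, 2].

[7, 3, 3, 2]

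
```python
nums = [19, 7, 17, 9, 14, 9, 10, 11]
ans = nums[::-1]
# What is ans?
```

nums has length 8. The slice nums[::-1] selects indices [7, 6, 5, 4, 3, 2, 1, 0] (7->11, 6->10, 5->9, 4->14, 3->9, 2->17, 1->7, 0->19), giving [11, 10, 9, 14, 9, 17, 7, 19].

[11, 10, 9, 14, 9, 17, 7, 19]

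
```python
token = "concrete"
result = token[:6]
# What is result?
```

token has length 8. The slice token[:6] selects indices [0, 1, 2, 3, 4, 5] (0->'c', 1->'o', 2->'n', 3->'c', 4->'r', 5->'e'), giving 'concre'.

'concre'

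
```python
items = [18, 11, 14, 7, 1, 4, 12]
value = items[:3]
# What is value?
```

items has length 7. The slice items[:3] selects indices [0, 1, 2] (0->18, 1->11, 2->14), giving [18, 11, 14].

[18, 11, 14]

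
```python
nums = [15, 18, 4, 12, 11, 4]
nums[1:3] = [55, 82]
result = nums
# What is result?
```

nums starts as [15, 18, 4, 12, 11, 4] (length 6). The slice nums[1:3] covers indices [1, 2] with values [18, 4]. Replacing that slice with [55, 82] (same length) produces [15, 55, 82, 12, 11, 4].

[15, 55, 82, 12, 11, 4]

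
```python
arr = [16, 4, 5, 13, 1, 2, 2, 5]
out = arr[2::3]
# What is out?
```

arr has length 8. The slice arr[2::3] selects indices [2, 5] (2->5, 5->2), giving [5, 2].

[5, 2]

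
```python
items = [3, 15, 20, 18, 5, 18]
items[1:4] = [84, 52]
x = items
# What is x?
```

items starts as [3, 15, 20, 18, 5, 18] (length 6). The slice items[1:4] covers indices [1, 2, 3] with values [15, 20, 18]. Replacing that slice with [84, 52] (different length) produces [3, 84, 52, 5, 18].

[3, 84, 52, 5, 18]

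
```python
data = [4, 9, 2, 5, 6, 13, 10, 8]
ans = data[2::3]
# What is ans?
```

data has length 8. The slice data[2::3] selects indices [2, 5] (2->2, 5->13), giving [2, 13].

[2, 13]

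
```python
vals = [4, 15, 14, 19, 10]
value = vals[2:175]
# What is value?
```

vals has length 5. The slice vals[2:175] selects indices [2, 3, 4] (2->14, 3->19, 4->10), giving [14, 19, 10].

[14, 19, 10]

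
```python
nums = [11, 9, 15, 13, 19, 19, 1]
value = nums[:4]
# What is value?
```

nums has length 7. The slice nums[:4] selects indices [0, 1, 2, 3] (0->11, 1->9, 2->15, 3->13), giving [11, 9, 15, 13].

[11, 9, 15, 13]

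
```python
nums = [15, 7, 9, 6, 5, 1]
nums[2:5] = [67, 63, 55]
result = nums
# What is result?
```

nums starts as [15, 7, 9, 6, 5, 1] (length 6). The slice nums[2:5] covers indices [2, 3, 4] with values [9, 6, 5]. Replacing that slice with [67, 63, 55] (same length) produces [15, 7, 67, 63, 55, 1].

[15, 7, 67, 63, 55, 1]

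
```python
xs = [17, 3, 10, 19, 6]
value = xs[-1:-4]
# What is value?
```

xs has length 5. The slice xs[-1:-4] resolves to an empty index range, so the result is [].

[]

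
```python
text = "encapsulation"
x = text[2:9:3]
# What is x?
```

text has length 13. The slice text[2:9:3] selects indices [2, 5, 8] (2->'c', 5->'s', 8->'a'), giving 'csa'.

'csa'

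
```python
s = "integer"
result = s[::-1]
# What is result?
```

s has length 7. The slice s[::-1] selects indices [6, 5, 4, 3, 2, 1, 0] (6->'r', 5->'e', 4->'g', 3->'e', 2->'t', 1->'n', 0->'i'), giving 'regetni'.

'regetni'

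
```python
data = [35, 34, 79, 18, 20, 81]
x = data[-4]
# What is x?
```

data has length 6. Negative index -4 maps to positive index 6 + (-4) = 2. data[2] = 79.

79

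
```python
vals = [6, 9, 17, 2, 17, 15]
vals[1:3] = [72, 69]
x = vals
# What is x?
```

vals starts as [6, 9, 17, 2, 17, 15] (length 6). The slice vals[1:3] covers indices [1, 2] with values [9, 17]. Replacing that slice with [72, 69] (same length) produces [6, 72, 69, 2, 17, 15].

[6, 72, 69, 2, 17, 15]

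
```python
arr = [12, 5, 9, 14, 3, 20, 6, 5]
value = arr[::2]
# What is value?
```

arr has length 8. The slice arr[::2] selects indices [0, 2, 4, 6] (0->12, 2->9, 4->3, 6->6), giving [12, 9, 3, 6].

[12, 9, 3, 6]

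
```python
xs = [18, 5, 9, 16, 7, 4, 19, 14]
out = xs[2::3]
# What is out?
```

xs has length 8. The slice xs[2::3] selects indices [2, 5] (2->9, 5->4), giving [9, 4].

[9, 4]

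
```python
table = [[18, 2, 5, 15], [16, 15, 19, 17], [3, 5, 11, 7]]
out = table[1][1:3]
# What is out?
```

table[1] = [16, 15, 19, 17]. table[1] has length 4. The slice table[1][1:3] selects indices [1, 2] (1->15, 2->19), giving [15, 19].

[15, 19]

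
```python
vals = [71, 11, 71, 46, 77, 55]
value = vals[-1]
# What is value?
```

vals has length 6. Negative index -1 maps to positive index 6 + (-1) = 5. vals[5] = 55.

55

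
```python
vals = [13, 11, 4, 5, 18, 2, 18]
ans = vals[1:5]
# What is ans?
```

vals has length 7. The slice vals[1:5] selects indices [1, 2, 3, 4] (1->11, 2->4, 3->5, 4->18), giving [11, 4, 5, 18].

[11, 4, 5, 18]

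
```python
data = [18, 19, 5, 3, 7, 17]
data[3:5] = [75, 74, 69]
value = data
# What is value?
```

data starts as [18, 19, 5, 3, 7, 17] (length 6). The slice data[3:5] covers indices [3, 4] with values [3, 7]. Replacing that slice with [75, 74, 69] (different length) produces [18, 19, 5, 75, 74, 69, 17].

[18, 19, 5, 75, 74, 69, 17]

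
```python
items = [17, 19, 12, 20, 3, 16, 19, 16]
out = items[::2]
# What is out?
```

items has length 8. The slice items[::2] selects indices [0, 2, 4, 6] (0->17, 2->12, 4->3, 6->19), giving [17, 12, 3, 19].

[17, 12, 3, 19]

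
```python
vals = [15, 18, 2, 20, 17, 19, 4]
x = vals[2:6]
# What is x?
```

vals has length 7. The slice vals[2:6] selects indices [2, 3, 4, 5] (2->2, 3->20, 4->17, 5->19), giving [2, 20, 17, 19].

[2, 20, 17, 19]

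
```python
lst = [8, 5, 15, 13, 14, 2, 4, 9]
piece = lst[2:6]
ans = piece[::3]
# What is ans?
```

lst has length 8. The slice lst[2:6] selects indices [2, 3, 4, 5] (2->15, 3->13, 4->14, 5->2), giving [15, 13, 14, 2]. So piece = [15, 13, 14, 2]. piece has length 4. The slice piece[::3] selects indices [0, 3] (0->15, 3->2), giving [15, 2].

[15, 2]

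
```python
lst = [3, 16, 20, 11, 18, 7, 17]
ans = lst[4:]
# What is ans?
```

lst has length 7. The slice lst[4:] selects indices [4, 5, 6] (4->18, 5->7, 6->17), giving [18, 7, 17].

[18, 7, 17]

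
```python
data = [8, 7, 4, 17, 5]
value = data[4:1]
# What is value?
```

data has length 5. The slice data[4:1] resolves to an empty index range, so the result is [].

[]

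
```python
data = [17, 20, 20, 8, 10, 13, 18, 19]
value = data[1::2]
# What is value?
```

data has length 8. The slice data[1::2] selects indices [1, 3, 5, 7] (1->20, 3->8, 5->13, 7->19), giving [20, 8, 13, 19].

[20, 8, 13, 19]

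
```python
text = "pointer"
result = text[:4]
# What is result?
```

text has length 7. The slice text[:4] selects indices [0, 1, 2, 3] (0->'p', 1->'o', 2->'i', 3->'n'), giving 'poin'.

'poin'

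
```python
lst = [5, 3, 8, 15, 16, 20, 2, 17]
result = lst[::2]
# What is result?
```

lst has length 8. The slice lst[::2] selects indices [0, 2, 4, 6] (0->5, 2->8, 4->16, 6->2), giving [5, 8, 16, 2].

[5, 8, 16, 2]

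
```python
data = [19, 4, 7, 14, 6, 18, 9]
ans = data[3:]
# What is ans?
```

data has length 7. The slice data[3:] selects indices [3, 4, 5, 6] (3->14, 4->6, 5->18, 6->9), giving [14, 6, 18, 9].

[14, 6, 18, 9]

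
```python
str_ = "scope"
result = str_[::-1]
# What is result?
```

str_ has length 5. The slice str_[::-1] selects indices [4, 3, 2, 1, 0] (4->'e', 3->'p', 2->'o', 1->'c', 0->'s'), giving 'epocs'.

'epocs'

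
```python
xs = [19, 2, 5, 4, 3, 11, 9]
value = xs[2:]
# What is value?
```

xs has length 7. The slice xs[2:] selects indices [2, 3, 4, 5, 6] (2->5, 3->4, 4->3, 5->11, 6->9), giving [5, 4, 3, 11, 9].

[5, 4, 3, 11, 9]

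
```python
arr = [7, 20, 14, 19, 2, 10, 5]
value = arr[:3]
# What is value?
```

arr has length 7. The slice arr[:3] selects indices [0, 1, 2] (0->7, 1->20, 2->14), giving [7, 20, 14].

[7, 20, 14]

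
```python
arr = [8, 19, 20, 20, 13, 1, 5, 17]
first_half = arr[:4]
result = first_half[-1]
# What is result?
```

arr has length 8. The slice arr[:4] selects indices [0, 1, 2, 3] (0->8, 1->19, 2->20, 3->20), giving [8, 19, 20, 20]. So first_half = [8, 19, 20, 20]. Then first_half[-1] = 20.

20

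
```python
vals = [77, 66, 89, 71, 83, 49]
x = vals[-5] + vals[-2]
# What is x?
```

vals has length 6. Negative index -5 maps to positive index 6 + (-5) = 1. vals[1] = 66.
vals has length 6. Negative index -2 maps to positive index 6 + (-2) = 4. vals[4] = 83.
Sum: 66 + 83 = 149.

149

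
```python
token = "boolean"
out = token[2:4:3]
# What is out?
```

token has length 7. The slice token[2:4:3] selects indices [2] (2->'o'), giving 'o'.

'o'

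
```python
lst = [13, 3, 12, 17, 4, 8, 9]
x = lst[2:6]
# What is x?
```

lst has length 7. The slice lst[2:6] selects indices [2, 3, 4, 5] (2->12, 3->17, 4->4, 5->8), giving [12, 17, 4, 8].

[12, 17, 4, 8]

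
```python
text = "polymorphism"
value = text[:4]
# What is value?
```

text has length 12. The slice text[:4] selects indices [0, 1, 2, 3] (0->'p', 1->'o', 2->'l', 3->'y'), giving 'poly'.

'poly'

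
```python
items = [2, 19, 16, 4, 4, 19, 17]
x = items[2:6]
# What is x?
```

items has length 7. The slice items[2:6] selects indices [2, 3, 4, 5] (2->16, 3->4, 4->4, 5->19), giving [16, 4, 4, 19].

[16, 4, 4, 19]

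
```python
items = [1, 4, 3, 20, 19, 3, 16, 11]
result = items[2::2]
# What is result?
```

items has length 8. The slice items[2::2] selects indices [2, 4, 6] (2->3, 4->19, 6->16), giving [3, 19, 16].

[3, 19, 16]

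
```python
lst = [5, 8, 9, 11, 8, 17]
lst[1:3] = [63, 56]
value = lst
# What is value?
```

lst starts as [5, 8, 9, 11, 8, 17] (length 6). The slice lst[1:3] covers indices [1, 2] with values [8, 9]. Replacing that slice with [63, 56] (same length) produces [5, 63, 56, 11, 8, 17].

[5, 63, 56, 11, 8, 17]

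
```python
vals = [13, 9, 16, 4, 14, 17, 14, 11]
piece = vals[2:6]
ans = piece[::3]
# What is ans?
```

vals has length 8. The slice vals[2:6] selects indices [2, 3, 4, 5] (2->16, 3->4, 4->14, 5->17), giving [16, 4, 14, 17]. So piece = [16, 4, 14, 17]. piece has length 4. The slice piece[::3] selects indices [0, 3] (0->16, 3->17), giving [16, 17].

[16, 17]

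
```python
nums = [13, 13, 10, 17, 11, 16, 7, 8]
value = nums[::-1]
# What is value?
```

nums has length 8. The slice nums[::-1] selects indices [7, 6, 5, 4, 3, 2, 1, 0] (7->8, 6->7, 5->16, 4->11, 3->17, 2->10, 1->13, 0->13), giving [8, 7, 16, 11, 17, 10, 13, 13].

[8, 7, 16, 11, 17, 10, 13, 13]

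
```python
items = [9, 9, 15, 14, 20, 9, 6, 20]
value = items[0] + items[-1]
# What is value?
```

items has length 8. items[0] = 9.
items has length 8. Negative index -1 maps to positive index 8 + (-1) = 7. items[7] = 20.
Sum: 9 + 20 = 29.

29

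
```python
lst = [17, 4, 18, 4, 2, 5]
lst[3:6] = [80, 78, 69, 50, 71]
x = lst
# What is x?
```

lst starts as [17, 4, 18, 4, 2, 5] (length 6). The slice lst[3:6] covers indices [3, 4, 5] with values [4, 2, 5]. Replacing that slice with [80, 78, 69, 50, 71] (different length) produces [17, 4, 18, 80, 78, 69, 50, 71].

[17, 4, 18, 80, 78, 69, 50, 71]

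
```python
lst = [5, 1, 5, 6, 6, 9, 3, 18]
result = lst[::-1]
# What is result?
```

lst has length 8. The slice lst[::-1] selects indices [7, 6, 5, 4, 3, 2, 1, 0] (7->18, 6->3, 5->9, 4->6, 3->6, 2->5, 1->1, 0->5), giving [18, 3, 9, 6, 6, 5, 1, 5].

[18, 3, 9, 6, 6, 5, 1, 5]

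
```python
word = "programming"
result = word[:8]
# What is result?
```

word has length 11. The slice word[:8] selects indices [0, 1, 2, 3, 4, 5, 6, 7] (0->'p', 1->'r', 2->'o', 3->'g', 4->'r', 5->'a', 6->'m', 7->'m'), giving 'programm'.

'programm'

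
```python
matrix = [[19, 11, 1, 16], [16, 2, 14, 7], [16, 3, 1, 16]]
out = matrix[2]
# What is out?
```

matrix has 3 rows. Row 2 is [16, 3, 1, 16].

[16, 3, 1, 16]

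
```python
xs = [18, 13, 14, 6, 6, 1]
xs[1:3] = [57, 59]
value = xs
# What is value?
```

xs starts as [18, 13, 14, 6, 6, 1] (length 6). The slice xs[1:3] covers indices [1, 2] with values [13, 14]. Replacing that slice with [57, 59] (same length) produces [18, 57, 59, 6, 6, 1].

[18, 57, 59, 6, 6, 1]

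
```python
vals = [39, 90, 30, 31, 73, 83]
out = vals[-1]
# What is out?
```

vals has length 6. Negative index -1 maps to positive index 6 + (-1) = 5. vals[5] = 83.

83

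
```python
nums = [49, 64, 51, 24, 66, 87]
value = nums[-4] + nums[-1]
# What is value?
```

nums has length 6. Negative index -4 maps to positive index 6 + (-4) = 2. nums[2] = 51.
nums has length 6. Negative index -1 maps to positive index 6 + (-1) = 5. nums[5] = 87.
Sum: 51 + 87 = 138.

138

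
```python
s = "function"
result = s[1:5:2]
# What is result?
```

s has length 8. The slice s[1:5:2] selects indices [1, 3] (1->'u', 3->'c'), giving 'uc'.

'uc'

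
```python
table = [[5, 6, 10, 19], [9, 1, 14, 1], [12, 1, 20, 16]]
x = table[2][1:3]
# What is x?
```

table[2] = [12, 1, 20, 16]. table[2] has length 4. The slice table[2][1:3] selects indices [1, 2] (1->1, 2->20), giving [1, 20].

[1, 20]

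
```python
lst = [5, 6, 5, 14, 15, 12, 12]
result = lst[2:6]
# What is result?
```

lst has length 7. The slice lst[2:6] selects indices [2, 3, 4, 5] (2->5, 3->14, 4->15, 5->12), giving [5, 14, 15, 12].

[5, 14, 15, 12]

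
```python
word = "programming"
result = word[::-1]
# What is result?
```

word has length 11. The slice word[::-1] selects indices [10, 9, 8, 7, 6, 5, 4, 3, 2, 1, 0] (10->'g', 9->'n', 8->'i', 7->'m', 6->'m', 5->'a', 4->'r', 3->'g', 2->'o', 1->'r', 0->'p'), giving 'gnimmargorp'.

'gnimmargorp'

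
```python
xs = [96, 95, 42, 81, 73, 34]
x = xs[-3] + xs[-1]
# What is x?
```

xs has length 6. Negative index -3 maps to positive index 6 + (-3) = 3. xs[3] = 81.
xs has length 6. Negative index -1 maps to positive index 6 + (-1) = 5. xs[5] = 34.
Sum: 81 + 34 = 115.

115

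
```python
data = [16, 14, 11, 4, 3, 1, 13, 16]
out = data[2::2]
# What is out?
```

data has length 8. The slice data[2::2] selects indices [2, 4, 6] (2->11, 4->3, 6->13), giving [11, 3, 13].

[11, 3, 13]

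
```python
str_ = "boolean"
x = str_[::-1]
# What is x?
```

str_ has length 7. The slice str_[::-1] selects indices [6, 5, 4, 3, 2, 1, 0] (6->'n', 5->'a', 4->'e', 3->'l', 2->'o', 1->'o', 0->'b'), giving 'naeloob'.

'naeloob'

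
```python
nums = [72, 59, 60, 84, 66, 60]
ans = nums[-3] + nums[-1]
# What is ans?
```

nums has length 6. Negative index -3 maps to positive index 6 + (-3) = 3. nums[3] = 84.
nums has length 6. Negative index -1 maps to positive index 6 + (-1) = 5. nums[5] = 60.
Sum: 84 + 60 = 144.

144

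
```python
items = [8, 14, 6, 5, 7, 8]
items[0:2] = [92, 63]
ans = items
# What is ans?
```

items starts as [8, 14, 6, 5, 7, 8] (length 6). The slice items[0:2] covers indices [0, 1] with values [8, 14]. Replacing that slice with [92, 63] (same length) produces [92, 63, 6, 5, 7, 8].

[92, 63, 6, 5, 7, 8]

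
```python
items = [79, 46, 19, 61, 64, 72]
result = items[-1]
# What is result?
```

items has length 6. Negative index -1 maps to positive index 6 + (-1) = 5. items[5] = 72.

72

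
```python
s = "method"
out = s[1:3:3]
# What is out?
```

s has length 6. The slice s[1:3:3] selects indices [1] (1->'e'), giving 'e'.

'e'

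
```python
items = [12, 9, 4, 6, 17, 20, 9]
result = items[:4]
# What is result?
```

items has length 7. The slice items[:4] selects indices [0, 1, 2, 3] (0->12, 1->9, 2->4, 3->6), giving [12, 9, 4, 6].

[12, 9, 4, 6]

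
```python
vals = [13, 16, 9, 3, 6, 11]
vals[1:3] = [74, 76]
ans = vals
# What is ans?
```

vals starts as [13, 16, 9, 3, 6, 11] (length 6). The slice vals[1:3] covers indices [1, 2] with values [16, 9]. Replacing that slice with [74, 76] (same length) produces [13, 74, 76, 3, 6, 11].

[13, 74, 76, 3, 6, 11]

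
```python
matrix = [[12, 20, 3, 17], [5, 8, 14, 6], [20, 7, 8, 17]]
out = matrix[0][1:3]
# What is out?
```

matrix[0] = [12, 20, 3, 17]. matrix[0] has length 4. The slice matrix[0][1:3] selects indices [1, 2] (1->20, 2->3), giving [20, 3].

[20, 3]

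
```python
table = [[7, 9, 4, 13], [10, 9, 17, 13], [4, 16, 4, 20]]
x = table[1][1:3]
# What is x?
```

table[1] = [10, 9, 17, 13]. table[1] has length 4. The slice table[1][1:3] selects indices [1, 2] (1->9, 2->17), giving [9, 17].

[9, 17]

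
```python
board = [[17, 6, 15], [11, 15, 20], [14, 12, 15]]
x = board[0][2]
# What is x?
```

board[0] = [17, 6, 15]. Taking column 2 of that row yields 15.

15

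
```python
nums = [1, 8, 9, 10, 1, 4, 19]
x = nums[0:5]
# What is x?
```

nums has length 7. The slice nums[0:5] selects indices [0, 1, 2, 3, 4] (0->1, 1->8, 2->9, 3->10, 4->1), giving [1, 8, 9, 10, 1].

[1, 8, 9, 10, 1]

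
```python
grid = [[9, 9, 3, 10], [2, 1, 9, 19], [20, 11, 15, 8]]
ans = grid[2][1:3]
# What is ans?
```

grid[2] = [20, 11, 15, 8]. grid[2] has length 4. The slice grid[2][1:3] selects indices [1, 2] (1->11, 2->15), giving [11, 15].

[11, 15]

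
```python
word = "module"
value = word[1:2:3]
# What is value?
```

word has length 6. The slice word[1:2:3] selects indices [1] (1->'o'), giving 'o'.

'o'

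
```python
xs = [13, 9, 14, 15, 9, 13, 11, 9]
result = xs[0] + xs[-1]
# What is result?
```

xs has length 8. xs[0] = 13.
xs has length 8. Negative index -1 maps to positive index 8 + (-1) = 7. xs[7] = 9.
Sum: 13 + 9 = 22.

22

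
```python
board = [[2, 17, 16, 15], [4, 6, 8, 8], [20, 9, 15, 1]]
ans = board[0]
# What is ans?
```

board has 3 rows. Row 0 is [2, 17, 16, 15].

[2, 17, 16, 15]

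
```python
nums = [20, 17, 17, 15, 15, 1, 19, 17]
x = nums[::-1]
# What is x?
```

nums has length 8. The slice nums[::-1] selects indices [7, 6, 5, 4, 3, 2, 1, 0] (7->17, 6->19, 5->1, 4->15, 3->15, 2->17, 1->17, 0->20), giving [17, 19, 1, 15, 15, 17, 17, 20].

[17, 19, 1, 15, 15, 17, 17, 20]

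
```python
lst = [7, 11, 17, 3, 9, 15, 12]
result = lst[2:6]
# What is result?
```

lst has length 7. The slice lst[2:6] selects indices [2, 3, 4, 5] (2->17, 3->3, 4->9, 5->15), giving [17, 3, 9, 15].

[17, 3, 9, 15]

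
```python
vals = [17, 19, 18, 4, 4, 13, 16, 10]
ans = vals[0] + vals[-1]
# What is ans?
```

vals has length 8. vals[0] = 17.
vals has length 8. Negative index -1 maps to positive index 8 + (-1) = 7. vals[7] = 10.
Sum: 17 + 10 = 27.

27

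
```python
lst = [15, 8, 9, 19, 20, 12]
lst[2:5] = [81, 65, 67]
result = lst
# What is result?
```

lst starts as [15, 8, 9, 19, 20, 12] (length 6). The slice lst[2:5] covers indices [2, 3, 4] with values [9, 19, 20]. Replacing that slice with [81, 65, 67] (same length) produces [15, 8, 81, 65, 67, 12].

[15, 8, 81, 65, 67, 12]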